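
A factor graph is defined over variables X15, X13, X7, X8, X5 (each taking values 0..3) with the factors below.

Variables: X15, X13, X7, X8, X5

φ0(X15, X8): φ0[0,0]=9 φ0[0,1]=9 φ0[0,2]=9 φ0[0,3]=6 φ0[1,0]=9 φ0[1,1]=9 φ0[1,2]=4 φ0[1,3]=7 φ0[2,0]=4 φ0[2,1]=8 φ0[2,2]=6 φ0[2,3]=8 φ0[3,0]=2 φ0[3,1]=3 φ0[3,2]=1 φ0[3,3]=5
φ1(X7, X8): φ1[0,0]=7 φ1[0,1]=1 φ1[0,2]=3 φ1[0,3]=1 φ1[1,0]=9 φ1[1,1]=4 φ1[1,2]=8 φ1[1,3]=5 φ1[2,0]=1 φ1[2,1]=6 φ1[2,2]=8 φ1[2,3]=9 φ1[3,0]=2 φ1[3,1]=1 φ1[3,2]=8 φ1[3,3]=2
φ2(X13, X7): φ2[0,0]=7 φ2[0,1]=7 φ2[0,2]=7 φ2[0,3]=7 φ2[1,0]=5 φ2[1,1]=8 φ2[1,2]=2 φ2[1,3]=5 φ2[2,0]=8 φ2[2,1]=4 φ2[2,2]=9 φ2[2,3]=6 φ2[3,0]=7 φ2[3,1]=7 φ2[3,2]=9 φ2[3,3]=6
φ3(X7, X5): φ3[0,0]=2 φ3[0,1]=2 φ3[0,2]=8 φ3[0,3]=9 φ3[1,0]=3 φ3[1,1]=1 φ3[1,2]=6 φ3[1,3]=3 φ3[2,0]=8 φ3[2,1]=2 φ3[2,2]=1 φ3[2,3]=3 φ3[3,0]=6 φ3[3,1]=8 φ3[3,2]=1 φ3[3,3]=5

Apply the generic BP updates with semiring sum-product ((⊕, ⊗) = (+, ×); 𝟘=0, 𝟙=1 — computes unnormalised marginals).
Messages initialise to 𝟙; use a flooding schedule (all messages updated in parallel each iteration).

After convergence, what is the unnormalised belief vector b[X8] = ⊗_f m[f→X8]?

b[X8] = [200376, 135343, 225380, 172094]

init: all messages = 𝟙 over 4 values
r1 m[φ0→X15] = [33, 29, 26, 11]
r1 m[φ0→X8] = [24, 29, 20, 26]
r1 m[φ1→X7] = [12, 26, 24, 13]
r1 m[φ1→X8] = [19, 12, 27, 17]
r1 m[φ2→X13] = [28, 20, 27, 29]
r1 m[φ2→X7] = [27, 26, 27, 24]
r1 m[φ3→X7] = [21, 13, 14, 20]
r1 m[φ3→X5] = [19, 13, 16, 20]
r1 m[X15→φ0] = [1, 1, 1, 1]
r1 m[X13→φ2] = [1, 1, 1, 1]
r1 m[X7→φ1] = [1, 1, 1, 1]
r1 m[X7→φ2] = [1, 1, 1, 1]
r1 m[X7→φ3] = [1, 1, 1, 1]
r1 m[X8→φ0] = [1, 1, 1, 1]
r1 m[X8→φ1] = [1, 1, 1, 1]
r1 m[X5→φ3] = [1, 1, 1, 1]
r2 m[φ0→X15] = [33, 29, 26, 11]
r2 m[φ0→X8] = [24, 29, 20, 26]
r2 m[φ1→X7] = [12, 26, 24, 13]
r2 m[φ1→X8] = [19, 12, 27, 17]
r2 m[φ2→X13] = [28, 20, 27, 29]
r2 m[φ2→X7] = [27, 26, 27, 24]
r2 m[φ3→X7] = [21, 13, 14, 20]
r2 m[φ3→X5] = [19, 13, 16, 20]
r2 m[X15→φ0] = [1, 1, 1, 1]
r2 m[X13→φ2] = [1, 1, 1, 1]
r2 m[X7→φ1] = [567, 338, 378, 480]
r2 m[X7→φ2] = [252, 338, 336, 260]
r2 m[X7→φ3] = [324, 676, 648, 312]
r2 m[X8→φ0] = [19, 12, 27, 17]
r2 m[X8→φ1] = [24, 29, 20, 26]
r2 m[X5→φ3] = [1, 1, 1, 1]
r3 m[φ0→X15] = [624, 506, 470, 186]
r3 m[φ0→X8] = [24, 29, 20, 26]
r3 m[φ1→X7] = [283, 622, 592, 289]
r3 m[φ1→X8] = [8349, 4667, 11269, 6619]
r3 m[φ2→X13] = [8302, 5936, 7952, 8714]
r3 m[φ2→X7] = [27, 26, 27, 24]
r3 m[φ3→X7] = [21, 13, 14, 20]
r3 m[φ3→X5] = [9732, 5116, 7608, 8448]
r3 m[X15→φ0] = [1, 1, 1, 1]
r3 m[X13→φ2] = [1, 1, 1, 1]
r3 m[X7→φ1] = [567, 338, 378, 480]
r3 m[X7→φ2] = [252, 338, 336, 260]
r3 m[X7→φ3] = [324, 676, 648, 312]
r3 m[X8→φ0] = [19, 12, 27, 17]
r3 m[X8→φ1] = [24, 29, 20, 26]
r3 m[X5→φ3] = [1, 1, 1, 1]
r4 m[φ0→X15] = [624, 506, 470, 186]
r4 m[φ0→X8] = [24, 29, 20, 26]
r4 m[φ1→X7] = [283, 622, 592, 289]
r4 m[φ1→X8] = [8349, 4667, 11269, 6619]
r4 m[φ2→X13] = [8302, 5936, 7952, 8714]
r4 m[φ2→X7] = [27, 26, 27, 24]
r4 m[φ3→X7] = [21, 13, 14, 20]
r4 m[φ3→X5] = [9732, 5116, 7608, 8448]
r4 m[X15→φ0] = [1, 1, 1, 1]
r4 m[X13→φ2] = [1, 1, 1, 1]
r4 m[X7→φ1] = [567, 338, 378, 480]
r4 m[X7→φ2] = [5943, 8086, 8288, 5780]
r4 m[X7→φ3] = [7641, 16172, 15984, 6936]
r4 m[X8→φ0] = [8349, 4667, 11269, 6619]
r4 m[X8→φ1] = [24, 29, 20, 26]
r4 m[X5→φ3] = [1, 1, 1, 1]
r5 m[φ0→X15] = [258279, 208553, 191298, 75063]
r5 m[φ0→X8] = [24, 29, 20, 26]
r5 m[φ1→X7] = [283, 622, 592, 289]
r5 m[φ1→X8] = [8349, 4667, 11269, 6619]
r5 m[φ2→X13] = [196679, 139879, 189160, 207475]
r5 m[φ2→X7] = [27, 26, 27, 24]
r5 m[φ3→X7] = [21, 13, 14, 20]
r5 m[φ3→X5] = [233286, 118910, 181080, 199917]
r5 m[X15→φ0] = [1, 1, 1, 1]
r5 m[X13→φ2] = [1, 1, 1, 1]
r5 m[X7→φ1] = [567, 338, 378, 480]
r5 m[X7→φ2] = [5943, 8086, 8288, 5780]
r5 m[X7→φ3] = [7641, 16172, 15984, 6936]
r5 m[X8→φ0] = [8349, 4667, 11269, 6619]
r5 m[X8→φ1] = [24, 29, 20, 26]
r5 m[X5→φ3] = [1, 1, 1, 1]
r6 m[φ0→X15] = [258279, 208553, 191298, 75063]
r6 m[φ0→X8] = [24, 29, 20, 26]
r6 m[φ1→X7] = [283, 622, 592, 289]
r6 m[φ1→X8] = [8349, 4667, 11269, 6619]
r6 m[φ2→X13] = [196679, 139879, 189160, 207475]
r6 m[φ2→X7] = [27, 26, 27, 24]
r6 m[φ3→X7] = [21, 13, 14, 20]
r6 m[φ3→X5] = [233286, 118910, 181080, 199917]
r6 m[X15→φ0] = [1, 1, 1, 1]
r6 m[X13→φ2] = [1, 1, 1, 1]
r6 m[X7→φ1] = [567, 338, 378, 480]
r6 m[X7→φ2] = [5943, 8086, 8288, 5780]
r6 m[X7→φ3] = [7641, 16172, 15984, 6936]
r6 m[X8→φ0] = [8349, 4667, 11269, 6619]
r6 m[X8→φ1] = [24, 29, 20, 26]
r6 m[X5→φ3] = [1, 1, 1, 1]
fixed point reached at round 6
b[X8] = ⊗ incoming = [200376, 135343, 225380, 172094]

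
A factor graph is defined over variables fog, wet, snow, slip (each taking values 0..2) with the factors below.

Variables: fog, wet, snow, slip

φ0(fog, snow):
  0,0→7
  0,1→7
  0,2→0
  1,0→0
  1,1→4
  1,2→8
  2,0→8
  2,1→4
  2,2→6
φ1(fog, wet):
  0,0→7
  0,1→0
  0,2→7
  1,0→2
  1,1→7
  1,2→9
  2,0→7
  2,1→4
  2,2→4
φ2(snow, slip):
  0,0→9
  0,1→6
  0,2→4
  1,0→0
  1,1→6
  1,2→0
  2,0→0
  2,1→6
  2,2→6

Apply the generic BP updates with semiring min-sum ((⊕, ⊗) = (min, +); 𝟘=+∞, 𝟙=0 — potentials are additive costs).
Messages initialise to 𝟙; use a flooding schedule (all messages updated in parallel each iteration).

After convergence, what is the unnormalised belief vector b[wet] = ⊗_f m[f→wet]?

b[wet] = [6, 0, 7]

init: all messages = 𝟙 over 3 values
r1 m[φ0→fog] = [0, 0, 4]
r1 m[φ0→snow] = [0, 4, 0]
r1 m[φ1→fog] = [0, 2, 4]
r1 m[φ1→wet] = [2, 0, 4]
r1 m[φ2→snow] = [4, 0, 0]
r1 m[φ2→slip] = [0, 6, 0]
r1 m[fog→φ0] = [0, 0, 0]
r1 m[fog→φ1] = [0, 0, 0]
r1 m[wet→φ1] = [0, 0, 0]
r1 m[snow→φ0] = [0, 0, 0]
r1 m[snow→φ2] = [0, 0, 0]
r1 m[slip→φ2] = [0, 0, 0]
r2 m[φ0→fog] = [0, 0, 4]
r2 m[φ0→snow] = [0, 4, 0]
r2 m[φ1→fog] = [0, 2, 4]
r2 m[φ1→wet] = [2, 0, 4]
r2 m[φ2→snow] = [4, 0, 0]
r2 m[φ2→slip] = [0, 6, 0]
r2 m[fog→φ0] = [0, 2, 4]
r2 m[fog→φ1] = [0, 0, 4]
r2 m[wet→φ1] = [0, 0, 0]
r2 m[snow→φ0] = [4, 0, 0]
r2 m[snow→φ2] = [0, 4, 0]
r2 m[slip→φ2] = [0, 0, 0]
r3 m[φ0→fog] = [0, 4, 4]
r3 m[φ0→snow] = [2, 6, 0]
r3 m[φ1→fog] = [0, 2, 4]
r3 m[φ1→wet] = [2, 0, 7]
r3 m[φ2→snow] = [4, 0, 0]
r3 m[φ2→slip] = [0, 6, 4]
r3 m[fog→φ0] = [0, 2, 4]
r3 m[fog→φ1] = [0, 0, 4]
r3 m[wet→φ1] = [0, 0, 0]
r3 m[snow→φ0] = [4, 0, 0]
r3 m[snow→φ2] = [0, 4, 0]
r3 m[slip→φ2] = [0, 0, 0]
r4 m[φ0→fog] = [0, 4, 4]
r4 m[φ0→snow] = [2, 6, 0]
r4 m[φ1→fog] = [0, 2, 4]
r4 m[φ1→wet] = [2, 0, 7]
r4 m[φ2→snow] = [4, 0, 0]
r4 m[φ2→slip] = [0, 6, 4]
r4 m[fog→φ0] = [0, 2, 4]
r4 m[fog→φ1] = [0, 4, 4]
r4 m[wet→φ1] = [0, 0, 0]
r4 m[snow→φ0] = [4, 0, 0]
r4 m[snow→φ2] = [2, 6, 0]
r4 m[slip→φ2] = [0, 0, 0]
r5 m[φ0→fog] = [0, 4, 4]
r5 m[φ0→snow] = [2, 6, 0]
r5 m[φ1→fog] = [0, 2, 4]
r5 m[φ1→wet] = [6, 0, 7]
r5 m[φ2→snow] = [4, 0, 0]
r5 m[φ2→slip] = [0, 6, 6]
r5 m[fog→φ0] = [0, 2, 4]
r5 m[fog→φ1] = [0, 4, 4]
r5 m[wet→φ1] = [0, 0, 0]
r5 m[snow→φ0] = [4, 0, 0]
r5 m[snow→φ2] = [2, 6, 0]
r5 m[slip→φ2] = [0, 0, 0]
r6 m[φ0→fog] = [0, 4, 4]
r6 m[φ0→snow] = [2, 6, 0]
r6 m[φ1→fog] = [0, 2, 4]
r6 m[φ1→wet] = [6, 0, 7]
r6 m[φ2→snow] = [4, 0, 0]
r6 m[φ2→slip] = [0, 6, 6]
r6 m[fog→φ0] = [0, 2, 4]
r6 m[fog→φ1] = [0, 4, 4]
r6 m[wet→φ1] = [0, 0, 0]
r6 m[snow→φ0] = [4, 0, 0]
r6 m[snow→φ2] = [2, 6, 0]
r6 m[slip→φ2] = [0, 0, 0]
fixed point reached at round 6
b[wet] = ⊗ incoming = [6, 0, 7]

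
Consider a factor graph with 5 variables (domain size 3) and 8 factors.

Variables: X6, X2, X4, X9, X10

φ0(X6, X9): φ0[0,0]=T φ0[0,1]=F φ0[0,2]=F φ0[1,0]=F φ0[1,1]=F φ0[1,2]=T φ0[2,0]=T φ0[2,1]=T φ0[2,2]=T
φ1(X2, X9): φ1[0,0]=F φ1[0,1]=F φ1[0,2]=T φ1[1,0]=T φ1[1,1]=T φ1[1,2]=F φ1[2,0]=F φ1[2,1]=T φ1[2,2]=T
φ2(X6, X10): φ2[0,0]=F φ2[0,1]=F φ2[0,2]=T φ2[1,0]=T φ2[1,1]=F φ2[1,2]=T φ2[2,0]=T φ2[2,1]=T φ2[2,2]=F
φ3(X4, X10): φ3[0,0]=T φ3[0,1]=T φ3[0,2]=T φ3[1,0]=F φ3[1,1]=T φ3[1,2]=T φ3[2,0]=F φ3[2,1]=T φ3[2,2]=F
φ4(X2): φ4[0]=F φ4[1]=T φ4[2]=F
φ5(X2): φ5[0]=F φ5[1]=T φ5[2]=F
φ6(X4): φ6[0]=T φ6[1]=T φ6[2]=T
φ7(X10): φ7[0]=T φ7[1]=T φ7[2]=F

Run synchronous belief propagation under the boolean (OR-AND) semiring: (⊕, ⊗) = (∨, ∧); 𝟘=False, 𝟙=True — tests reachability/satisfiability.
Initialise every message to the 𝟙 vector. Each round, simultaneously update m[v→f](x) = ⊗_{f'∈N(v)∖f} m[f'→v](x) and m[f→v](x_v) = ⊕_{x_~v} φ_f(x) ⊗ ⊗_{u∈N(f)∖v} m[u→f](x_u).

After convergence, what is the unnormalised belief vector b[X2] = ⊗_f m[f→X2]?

b[X2] = [F, T, F]

init: all messages = 𝟙 over 3 values
r1 m[φ0→X6] = [T, T, T]
r1 m[φ0→X9] = [T, T, T]
r1 m[φ1→X2] = [T, T, T]
r1 m[φ1→X9] = [T, T, T]
r1 m[φ2→X6] = [T, T, T]
r1 m[φ2→X10] = [T, T, T]
r1 m[φ3→X4] = [T, T, T]
r1 m[φ3→X10] = [T, T, T]
r1 m[φ4→X2] = [F, T, F]
r1 m[φ5→X2] = [F, T, F]
r1 m[φ6→X4] = [T, T, T]
r1 m[φ7→X10] = [T, T, F]
r1 m[X6→φ0] = [T, T, T]
r1 m[X6→φ2] = [T, T, T]
r1 m[X2→φ1] = [T, T, T]
r1 m[X2→φ4] = [T, T, T]
r1 m[X2→φ5] = [T, T, T]
r1 m[X4→φ3] = [T, T, T]
r1 m[X4→φ6] = [T, T, T]
r1 m[X9→φ0] = [T, T, T]
r1 m[X9→φ1] = [T, T, T]
r1 m[X10→φ2] = [T, T, T]
r1 m[X10→φ3] = [T, T, T]
r1 m[X10→φ7] = [T, T, T]
r2 m[φ0→X6] = [T, T, T]
r2 m[φ0→X9] = [T, T, T]
r2 m[φ1→X2] = [T, T, T]
r2 m[φ1→X9] = [T, T, T]
r2 m[φ2→X6] = [T, T, T]
r2 m[φ2→X10] = [T, T, T]
r2 m[φ3→X4] = [T, T, T]
r2 m[φ3→X10] = [T, T, T]
r2 m[φ4→X2] = [F, T, F]
r2 m[φ5→X2] = [F, T, F]
r2 m[φ6→X4] = [T, T, T]
r2 m[φ7→X10] = [T, T, F]
r2 m[X6→φ0] = [T, T, T]
r2 m[X6→φ2] = [T, T, T]
r2 m[X2→φ1] = [F, T, F]
r2 m[X2→φ4] = [F, T, F]
r2 m[X2→φ5] = [F, T, F]
r2 m[X4→φ3] = [T, T, T]
r2 m[X4→φ6] = [T, T, T]
r2 m[X9→φ0] = [T, T, T]
r2 m[X9→φ1] = [T, T, T]
r2 m[X10→φ2] = [T, T, F]
r2 m[X10→φ3] = [T, T, F]
r2 m[X10→φ7] = [T, T, T]
r3 m[φ0→X6] = [T, T, T]
r3 m[φ0→X9] = [T, T, T]
r3 m[φ1→X2] = [T, T, T]
r3 m[φ1→X9] = [T, T, F]
r3 m[φ2→X6] = [F, T, T]
r3 m[φ2→X10] = [T, T, T]
r3 m[φ3→X4] = [T, T, T]
r3 m[φ3→X10] = [T, T, T]
r3 m[φ4→X2] = [F, T, F]
r3 m[φ5→X2] = [F, T, F]
r3 m[φ6→X4] = [T, T, T]
r3 m[φ7→X10] = [T, T, F]
r3 m[X6→φ0] = [T, T, T]
r3 m[X6→φ2] = [T, T, T]
r3 m[X2→φ1] = [F, T, F]
r3 m[X2→φ4] = [F, T, F]
r3 m[X2→φ5] = [F, T, F]
r3 m[X4→φ3] = [T, T, T]
r3 m[X4→φ6] = [T, T, T]
r3 m[X9→φ0] = [T, T, T]
r3 m[X9→φ1] = [T, T, T]
r3 m[X10→φ2] = [T, T, F]
r3 m[X10→φ3] = [T, T, F]
r3 m[X10→φ7] = [T, T, T]
r4 m[φ0→X6] = [T, T, T]
r4 m[φ0→X9] = [T, T, T]
r4 m[φ1→X2] = [T, T, T]
r4 m[φ1→X9] = [T, T, F]
r4 m[φ2→X6] = [F, T, T]
r4 m[φ2→X10] = [T, T, T]
r4 m[φ3→X4] = [T, T, T]
r4 m[φ3→X10] = [T, T, T]
r4 m[φ4→X2] = [F, T, F]
r4 m[φ5→X2] = [F, T, F]
r4 m[φ6→X4] = [T, T, T]
r4 m[φ7→X10] = [T, T, F]
r4 m[X6→φ0] = [F, T, T]
r4 m[X6→φ2] = [T, T, T]
r4 m[X2→φ1] = [F, T, F]
r4 m[X2→φ4] = [F, T, F]
r4 m[X2→φ5] = [F, T, F]
r4 m[X4→φ3] = [T, T, T]
r4 m[X4→φ6] = [T, T, T]
r4 m[X9→φ0] = [T, T, F]
r4 m[X9→φ1] = [T, T, T]
r4 m[X10→φ2] = [T, T, F]
r4 m[X10→φ3] = [T, T, F]
r4 m[X10→φ7] = [T, T, T]
r5 m[φ0→X6] = [T, F, T]
r5 m[φ0→X9] = [T, T, T]
r5 m[φ1→X2] = [T, T, T]
r5 m[φ1→X9] = [T, T, F]
r5 m[φ2→X6] = [F, T, T]
r5 m[φ2→X10] = [T, T, T]
r5 m[φ3→X4] = [T, T, T]
r5 m[φ3→X10] = [T, T, T]
r5 m[φ4→X2] = [F, T, F]
r5 m[φ5→X2] = [F, T, F]
r5 m[φ6→X4] = [T, T, T]
r5 m[φ7→X10] = [T, T, F]
r5 m[X6→φ0] = [F, T, T]
r5 m[X6→φ2] = [T, T, T]
r5 m[X2→φ1] = [F, T, F]
r5 m[X2→φ4] = [F, T, F]
r5 m[X2→φ5] = [F, T, F]
r5 m[X4→φ3] = [T, T, T]
r5 m[X4→φ6] = [T, T, T]
r5 m[X9→φ0] = [T, T, F]
r5 m[X9→φ1] = [T, T, T]
r5 m[X10→φ2] = [T, T, F]
r5 m[X10→φ3] = [T, T, F]
r5 m[X10→φ7] = [T, T, T]
r6 m[φ0→X6] = [T, F, T]
r6 m[φ0→X9] = [T, T, T]
r6 m[φ1→X2] = [T, T, T]
r6 m[φ1→X9] = [T, T, F]
r6 m[φ2→X6] = [F, T, T]
r6 m[φ2→X10] = [T, T, T]
r6 m[φ3→X4] = [T, T, T]
r6 m[φ3→X10] = [T, T, T]
r6 m[φ4→X2] = [F, T, F]
r6 m[φ5→X2] = [F, T, F]
r6 m[φ6→X4] = [T, T, T]
r6 m[φ7→X10] = [T, T, F]
r6 m[X6→φ0] = [F, T, T]
r6 m[X6→φ2] = [T, F, T]
r6 m[X2→φ1] = [F, T, F]
r6 m[X2→φ4] = [F, T, F]
r6 m[X2→φ5] = [F, T, F]
r6 m[X4→φ3] = [T, T, T]
r6 m[X4→φ6] = [T, T, T]
r6 m[X9→φ0] = [T, T, F]
r6 m[X9→φ1] = [T, T, T]
r6 m[X10→φ2] = [T, T, F]
r6 m[X10→φ3] = [T, T, F]
r6 m[X10→φ7] = [T, T, T]
r7 m[φ0→X6] = [T, F, T]
r7 m[φ0→X9] = [T, T, T]
r7 m[φ1→X2] = [T, T, T]
r7 m[φ1→X9] = [T, T, F]
r7 m[φ2→X6] = [F, T, T]
r7 m[φ2→X10] = [T, T, T]
r7 m[φ3→X4] = [T, T, T]
r7 m[φ3→X10] = [T, T, T]
r7 m[φ4→X2] = [F, T, F]
r7 m[φ5→X2] = [F, T, F]
r7 m[φ6→X4] = [T, T, T]
r7 m[φ7→X10] = [T, T, F]
r7 m[X6→φ0] = [F, T, T]
r7 m[X6→φ2] = [T, F, T]
r7 m[X2→φ1] = [F, T, F]
r7 m[X2→φ4] = [F, T, F]
r7 m[X2→φ5] = [F, T, F]
r7 m[X4→φ3] = [T, T, T]
r7 m[X4→φ6] = [T, T, T]
r7 m[X9→φ0] = [T, T, F]
r7 m[X9→φ1] = [T, T, T]
r7 m[X10→φ2] = [T, T, F]
r7 m[X10→φ3] = [T, T, F]
r7 m[X10→φ7] = [T, T, T]
fixed point reached at round 7
b[X2] = ⊗ incoming = [F, T, F]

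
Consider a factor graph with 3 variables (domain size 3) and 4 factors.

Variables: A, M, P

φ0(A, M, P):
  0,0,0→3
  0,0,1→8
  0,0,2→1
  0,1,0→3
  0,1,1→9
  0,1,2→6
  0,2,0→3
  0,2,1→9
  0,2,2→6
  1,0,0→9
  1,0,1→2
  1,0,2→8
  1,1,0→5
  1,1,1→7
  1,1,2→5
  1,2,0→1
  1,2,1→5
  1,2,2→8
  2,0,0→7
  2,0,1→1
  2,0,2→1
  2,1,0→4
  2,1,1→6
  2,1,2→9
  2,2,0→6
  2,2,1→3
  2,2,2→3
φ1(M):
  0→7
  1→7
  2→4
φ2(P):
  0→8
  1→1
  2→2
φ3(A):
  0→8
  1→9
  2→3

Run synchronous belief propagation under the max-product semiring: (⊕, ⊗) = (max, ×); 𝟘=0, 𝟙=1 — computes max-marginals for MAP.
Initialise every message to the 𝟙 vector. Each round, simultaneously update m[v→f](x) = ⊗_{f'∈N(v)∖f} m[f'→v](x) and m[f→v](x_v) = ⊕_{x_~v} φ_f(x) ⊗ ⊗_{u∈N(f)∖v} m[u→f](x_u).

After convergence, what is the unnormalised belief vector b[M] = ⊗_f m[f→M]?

init: all messages = 𝟙 over 3 values
r1 m[φ0→A] = [9, 9, 9]
r1 m[φ0→M] = [9, 9, 9]
r1 m[φ0→P] = [9, 9, 9]
r1 m[φ1→M] = [7, 7, 4]
r1 m[φ2→P] = [8, 1, 2]
r1 m[φ3→A] = [8, 9, 3]
r1 m[A→φ0] = [1, 1, 1]
r1 m[A→φ3] = [1, 1, 1]
r1 m[M→φ0] = [1, 1, 1]
r1 m[M→φ1] = [1, 1, 1]
r1 m[P→φ0] = [1, 1, 1]
r1 m[P→φ2] = [1, 1, 1]
r2 m[φ0→A] = [9, 9, 9]
r2 m[φ0→M] = [9, 9, 9]
r2 m[φ0→P] = [9, 9, 9]
r2 m[φ1→M] = [7, 7, 4]
r2 m[φ2→P] = [8, 1, 2]
r2 m[φ3→A] = [8, 9, 3]
r2 m[A→φ0] = [8, 9, 3]
r2 m[A→φ3] = [9, 9, 9]
r2 m[M→φ0] = [7, 7, 4]
r2 m[M→φ1] = [9, 9, 9]
r2 m[P→φ0] = [8, 1, 2]
r2 m[P→φ2] = [9, 9, 9]
r3 m[φ0→A] = [168, 504, 392]
r3 m[φ0→M] = [648, 360, 192]
r3 m[φ0→P] = [567, 504, 504]
r3 m[φ1→M] = [7, 7, 4]
r3 m[φ2→P] = [8, 1, 2]
r3 m[φ3→A] = [8, 9, 3]
r3 m[A→φ0] = [8, 9, 3]
r3 m[A→φ3] = [9, 9, 9]
r3 m[M→φ0] = [7, 7, 4]
r3 m[M→φ1] = [9, 9, 9]
r3 m[P→φ0] = [8, 1, 2]
r3 m[P→φ2] = [9, 9, 9]
r4 m[φ0→A] = [168, 504, 392]
r4 m[φ0→M] = [648, 360, 192]
r4 m[φ0→P] = [567, 504, 504]
r4 m[φ1→M] = [7, 7, 4]
r4 m[φ2→P] = [8, 1, 2]
r4 m[φ3→A] = [8, 9, 3]
r4 m[A→φ0] = [8, 9, 3]
r4 m[A→φ3] = [168, 504, 392]
r4 m[M→φ0] = [7, 7, 4]
r4 m[M→φ1] = [648, 360, 192]
r4 m[P→φ0] = [8, 1, 2]
r4 m[P→φ2] = [567, 504, 504]
r5 m[φ0→A] = [168, 504, 392]
r5 m[φ0→M] = [648, 360, 192]
r5 m[φ0→P] = [567, 504, 504]
r5 m[φ1→M] = [7, 7, 4]
r5 m[φ2→P] = [8, 1, 2]
r5 m[φ3→A] = [8, 9, 3]
r5 m[A→φ0] = [8, 9, 3]
r5 m[A→φ3] = [168, 504, 392]
r5 m[M→φ0] = [7, 7, 4]
r5 m[M→φ1] = [648, 360, 192]
r5 m[P→φ0] = [8, 1, 2]
r5 m[P→φ2] = [567, 504, 504]
fixed point reached at round 5
b[M] = ⊗ incoming = [4536, 2520, 768]

b[M] = [4536, 2520, 768]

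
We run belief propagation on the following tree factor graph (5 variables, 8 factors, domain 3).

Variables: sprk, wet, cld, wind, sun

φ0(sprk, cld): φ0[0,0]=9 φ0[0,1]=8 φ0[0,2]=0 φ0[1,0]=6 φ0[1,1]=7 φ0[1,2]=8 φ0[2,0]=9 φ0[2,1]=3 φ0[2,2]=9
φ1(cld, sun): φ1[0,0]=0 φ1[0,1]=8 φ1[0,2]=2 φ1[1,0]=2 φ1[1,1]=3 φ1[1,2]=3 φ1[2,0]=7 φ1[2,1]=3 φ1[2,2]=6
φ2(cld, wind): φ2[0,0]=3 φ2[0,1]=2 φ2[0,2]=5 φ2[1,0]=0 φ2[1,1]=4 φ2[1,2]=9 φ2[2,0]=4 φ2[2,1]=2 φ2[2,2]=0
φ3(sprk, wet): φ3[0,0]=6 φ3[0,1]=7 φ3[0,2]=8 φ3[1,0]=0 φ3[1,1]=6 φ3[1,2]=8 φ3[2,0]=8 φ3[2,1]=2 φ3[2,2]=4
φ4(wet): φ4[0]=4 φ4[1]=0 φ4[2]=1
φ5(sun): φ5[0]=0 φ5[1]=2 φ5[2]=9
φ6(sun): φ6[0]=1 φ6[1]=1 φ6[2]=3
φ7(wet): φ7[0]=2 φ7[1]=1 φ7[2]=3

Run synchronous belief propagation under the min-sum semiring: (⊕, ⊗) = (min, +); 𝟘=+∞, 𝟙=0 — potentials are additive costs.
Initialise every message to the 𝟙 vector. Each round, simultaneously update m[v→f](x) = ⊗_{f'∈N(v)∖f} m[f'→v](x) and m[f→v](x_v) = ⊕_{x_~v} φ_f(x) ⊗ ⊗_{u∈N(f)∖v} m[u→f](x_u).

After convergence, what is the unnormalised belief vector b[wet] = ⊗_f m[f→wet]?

b[wet] = [15, 9, 14]

init: all messages = 𝟙 over 3 values
r1 m[φ0→sprk] = [0, 6, 3]
r1 m[φ0→cld] = [6, 3, 0]
r1 m[φ1→cld] = [0, 2, 3]
r1 m[φ1→sun] = [0, 3, 2]
r1 m[φ2→cld] = [2, 0, 0]
r1 m[φ2→wind] = [0, 2, 0]
r1 m[φ3→sprk] = [6, 0, 2]
r1 m[φ3→wet] = [0, 2, 4]
r1 m[φ4→wet] = [4, 0, 1]
r1 m[φ5→sun] = [0, 2, 9]
r1 m[φ6→sun] = [1, 1, 3]
r1 m[φ7→wet] = [2, 1, 3]
r1 m[sprk→φ0] = [0, 0, 0]
r1 m[sprk→φ3] = [0, 0, 0]
r1 m[wet→φ3] = [0, 0, 0]
r1 m[wet→φ4] = [0, 0, 0]
r1 m[wet→φ7] = [0, 0, 0]
r1 m[cld→φ0] = [0, 0, 0]
r1 m[cld→φ1] = [0, 0, 0]
r1 m[cld→φ2] = [0, 0, 0]
r1 m[wind→φ2] = [0, 0, 0]
r1 m[sun→φ1] = [0, 0, 0]
r1 m[sun→φ5] = [0, 0, 0]
r1 m[sun→φ6] = [0, 0, 0]
r2 m[φ0→sprk] = [0, 6, 3]
r2 m[φ0→cld] = [6, 3, 0]
r2 m[φ1→cld] = [0, 2, 3]
r2 m[φ1→sun] = [0, 3, 2]
r2 m[φ2→cld] = [2, 0, 0]
r2 m[φ2→wind] = [0, 2, 0]
r2 m[φ3→sprk] = [6, 0, 2]
r2 m[φ3→wet] = [0, 2, 4]
r2 m[φ4→wet] = [4, 0, 1]
r2 m[φ5→sun] = [0, 2, 9]
r2 m[φ6→sun] = [1, 1, 3]
r2 m[φ7→wet] = [2, 1, 3]
r2 m[sprk→φ0] = [6, 0, 2]
r2 m[sprk→φ3] = [0, 6, 3]
r2 m[wet→φ3] = [6, 1, 4]
r2 m[wet→φ4] = [2, 3, 7]
r2 m[wet→φ7] = [4, 2, 5]
r2 m[cld→φ0] = [2, 2, 3]
r2 m[cld→φ1] = [8, 3, 0]
r2 m[cld→φ2] = [6, 5, 3]
r2 m[wind→φ2] = [0, 0, 0]
r2 m[sun→φ1] = [1, 3, 12]
r2 m[sun→φ5] = [1, 4, 5]
r2 m[sun→φ6] = [0, 5, 11]
r3 m[φ0→sprk] = [3, 8, 5]
r3 m[φ0→cld] = [6, 5, 6]
r3 m[φ1→cld] = [1, 3, 6]
r3 m[φ1→sun] = [5, 3, 6]
r3 m[φ2→cld] = [2, 0, 0]
r3 m[φ2→wind] = [5, 5, 3]
r3 m[φ3→sprk] = [8, 6, 3]
r3 m[φ3→wet] = [6, 5, 7]
r3 m[φ4→wet] = [4, 0, 1]
r3 m[φ5→sun] = [0, 2, 9]
r3 m[φ6→sun] = [1, 1, 3]
r3 m[φ7→wet] = [2, 1, 3]
r3 m[sprk→φ0] = [6, 0, 2]
r3 m[sprk→φ3] = [0, 6, 3]
r3 m[wet→φ3] = [6, 1, 4]
r3 m[wet→φ4] = [2, 3, 7]
r3 m[wet→φ7] = [4, 2, 5]
r3 m[cld→φ0] = [2, 2, 3]
r3 m[cld→φ1] = [8, 3, 0]
r3 m[cld→φ2] = [6, 5, 3]
r3 m[wind→φ2] = [0, 0, 0]
r3 m[sun→φ1] = [1, 3, 12]
r3 m[sun→φ5] = [1, 4, 5]
r3 m[sun→φ6] = [0, 5, 11]
r4 m[φ0→sprk] = [3, 8, 5]
r4 m[φ0→cld] = [6, 5, 6]
r4 m[φ1→cld] = [1, 3, 6]
r4 m[φ1→sun] = [5, 3, 6]
r4 m[φ2→cld] = [2, 0, 0]
r4 m[φ2→wind] = [5, 5, 3]
r4 m[φ3→sprk] = [8, 6, 3]
r4 m[φ3→wet] = [6, 5, 7]
r4 m[φ4→wet] = [4, 0, 1]
r4 m[φ5→sun] = [0, 2, 9]
r4 m[φ6→sun] = [1, 1, 3]
r4 m[φ7→wet] = [2, 1, 3]
r4 m[sprk→φ0] = [8, 6, 3]
r4 m[sprk→φ3] = [3, 8, 5]
r4 m[wet→φ3] = [6, 1, 4]
r4 m[wet→φ4] = [8, 6, 10]
r4 m[wet→φ7] = [10, 5, 8]
r4 m[cld→φ0] = [3, 3, 6]
r4 m[cld→φ1] = [8, 5, 6]
r4 m[cld→φ2] = [7, 8, 12]
r4 m[wind→φ2] = [0, 0, 0]
r4 m[sun→φ1] = [1, 3, 12]
r4 m[sun→φ5] = [6, 4, 9]
r4 m[sun→φ6] = [5, 5, 15]
r5 m[φ0→sprk] = [6, 9, 6]
r5 m[φ0→cld] = [12, 6, 8]
r5 m[φ1→cld] = [1, 3, 6]
r5 m[φ1→sun] = [7, 8, 8]
r5 m[φ2→cld] = [2, 0, 0]
r5 m[φ2→wind] = [8, 9, 12]
r5 m[φ3→sprk] = [8, 6, 3]
r5 m[φ3→wet] = [8, 7, 9]
r5 m[φ4→wet] = [4, 0, 1]
r5 m[φ5→sun] = [0, 2, 9]
r5 m[φ6→sun] = [1, 1, 3]
r5 m[φ7→wet] = [2, 1, 3]
r5 m[sprk→φ0] = [8, 6, 3]
r5 m[sprk→φ3] = [3, 8, 5]
r5 m[wet→φ3] = [6, 1, 4]
r5 m[wet→φ4] = [8, 6, 10]
r5 m[wet→φ7] = [10, 5, 8]
r5 m[cld→φ0] = [3, 3, 6]
r5 m[cld→φ1] = [8, 5, 6]
r5 m[cld→φ2] = [7, 8, 12]
r5 m[wind→φ2] = [0, 0, 0]
r5 m[sun→φ1] = [1, 3, 12]
r5 m[sun→φ5] = [6, 4, 9]
r5 m[sun→φ6] = [5, 5, 15]
r6 m[φ0→sprk] = [6, 9, 6]
r6 m[φ0→cld] = [12, 6, 8]
r6 m[φ1→cld] = [1, 3, 6]
r6 m[φ1→sun] = [7, 8, 8]
r6 m[φ2→cld] = [2, 0, 0]
r6 m[φ2→wind] = [8, 9, 12]
r6 m[φ3→sprk] = [8, 6, 3]
r6 m[φ3→wet] = [8, 7, 9]
r6 m[φ4→wet] = [4, 0, 1]
r6 m[φ5→sun] = [0, 2, 9]
r6 m[φ6→sun] = [1, 1, 3]
r6 m[φ7→wet] = [2, 1, 3]
r6 m[sprk→φ0] = [8, 6, 3]
r6 m[sprk→φ3] = [6, 9, 6]
r6 m[wet→φ3] = [6, 1, 4]
r6 m[wet→φ4] = [10, 8, 12]
r6 m[wet→φ7] = [12, 7, 10]
r6 m[cld→φ0] = [3, 3, 6]
r6 m[cld→φ1] = [14, 6, 8]
r6 m[cld→φ2] = [13, 9, 14]
r6 m[wind→φ2] = [0, 0, 0]
r6 m[sun→φ1] = [1, 3, 12]
r6 m[sun→φ5] = [8, 9, 11]
r6 m[sun→φ6] = [7, 10, 17]
r7 m[φ0→sprk] = [6, 9, 6]
r7 m[φ0→cld] = [12, 6, 8]
r7 m[φ1→cld] = [1, 3, 6]
r7 m[φ1→sun] = [8, 9, 9]
r7 m[φ2→cld] = [2, 0, 0]
r7 m[φ2→wind] = [9, 13, 14]
r7 m[φ3→sprk] = [8, 6, 3]
r7 m[φ3→wet] = [9, 8, 10]
r7 m[φ4→wet] = [4, 0, 1]
r7 m[φ5→sun] = [0, 2, 9]
r7 m[φ6→sun] = [1, 1, 3]
r7 m[φ7→wet] = [2, 1, 3]
r7 m[sprk→φ0] = [8, 6, 3]
r7 m[sprk→φ3] = [6, 9, 6]
r7 m[wet→φ3] = [6, 1, 4]
r7 m[wet→φ4] = [10, 8, 12]
r7 m[wet→φ7] = [12, 7, 10]
r7 m[cld→φ0] = [3, 3, 6]
r7 m[cld→φ1] = [14, 6, 8]
r7 m[cld→φ2] = [13, 9, 14]
r7 m[wind→φ2] = [0, 0, 0]
r7 m[sun→φ1] = [1, 3, 12]
r7 m[sun→φ5] = [8, 9, 11]
r7 m[sun→φ6] = [7, 10, 17]
r8 m[φ0→sprk] = [6, 9, 6]
r8 m[φ0→cld] = [12, 6, 8]
r8 m[φ1→cld] = [1, 3, 6]
r8 m[φ1→sun] = [8, 9, 9]
r8 m[φ2→cld] = [2, 0, 0]
r8 m[φ2→wind] = [9, 13, 14]
r8 m[φ3→sprk] = [8, 6, 3]
r8 m[φ3→wet] = [9, 8, 10]
r8 m[φ4→wet] = [4, 0, 1]
r8 m[φ5→sun] = [0, 2, 9]
r8 m[φ6→sun] = [1, 1, 3]
r8 m[φ7→wet] = [2, 1, 3]
r8 m[sprk→φ0] = [8, 6, 3]
r8 m[sprk→φ3] = [6, 9, 6]
r8 m[wet→φ3] = [6, 1, 4]
r8 m[wet→φ4] = [11, 9, 13]
r8 m[wet→φ7] = [13, 8, 11]
r8 m[cld→φ0] = [3, 3, 6]
r8 m[cld→φ1] = [14, 6, 8]
r8 m[cld→φ2] = [13, 9, 14]
r8 m[wind→φ2] = [0, 0, 0]
r8 m[sun→φ1] = [1, 3, 12]
r8 m[sun→φ5] = [9, 10, 12]
r8 m[sun→φ6] = [8, 11, 18]
r9 m[φ0→sprk] = [6, 9, 6]
r9 m[φ0→cld] = [12, 6, 8]
r9 m[φ1→cld] = [1, 3, 6]
r9 m[φ1→sun] = [8, 9, 9]
r9 m[φ2→cld] = [2, 0, 0]
r9 m[φ2→wind] = [9, 13, 14]
r9 m[φ3→sprk] = [8, 6, 3]
r9 m[φ3→wet] = [9, 8, 10]
r9 m[φ4→wet] = [4, 0, 1]
r9 m[φ5→sun] = [0, 2, 9]
r9 m[φ6→sun] = [1, 1, 3]
r9 m[φ7→wet] = [2, 1, 3]
r9 m[sprk→φ0] = [8, 6, 3]
r9 m[sprk→φ3] = [6, 9, 6]
r9 m[wet→φ3] = [6, 1, 4]
r9 m[wet→φ4] = [11, 9, 13]
r9 m[wet→φ7] = [13, 8, 11]
r9 m[cld→φ0] = [3, 3, 6]
r9 m[cld→φ1] = [14, 6, 8]
r9 m[cld→φ2] = [13, 9, 14]
r9 m[wind→φ2] = [0, 0, 0]
r9 m[sun→φ1] = [1, 3, 12]
r9 m[sun→φ5] = [9, 10, 12]
r9 m[sun→φ6] = [8, 11, 18]
fixed point reached at round 9
b[wet] = ⊗ incoming = [15, 9, 14]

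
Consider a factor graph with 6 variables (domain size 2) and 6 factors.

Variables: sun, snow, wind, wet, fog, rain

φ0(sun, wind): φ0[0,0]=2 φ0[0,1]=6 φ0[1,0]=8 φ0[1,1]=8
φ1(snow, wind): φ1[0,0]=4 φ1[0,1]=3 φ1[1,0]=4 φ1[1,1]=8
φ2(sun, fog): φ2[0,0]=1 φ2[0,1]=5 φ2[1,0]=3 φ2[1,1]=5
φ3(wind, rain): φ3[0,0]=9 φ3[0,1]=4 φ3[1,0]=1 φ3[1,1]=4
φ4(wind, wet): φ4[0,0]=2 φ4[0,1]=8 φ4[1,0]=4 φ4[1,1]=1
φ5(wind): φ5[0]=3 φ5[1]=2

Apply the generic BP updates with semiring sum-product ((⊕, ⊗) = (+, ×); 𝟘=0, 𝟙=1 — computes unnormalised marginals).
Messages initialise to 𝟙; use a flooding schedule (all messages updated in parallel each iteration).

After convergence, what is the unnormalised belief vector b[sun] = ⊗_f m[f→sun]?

init: all messages = 𝟙 over 2 values
r1 m[φ0→sun] = [8, 16]
r1 m[φ0→wind] = [10, 14]
r1 m[φ1→snow] = [7, 12]
r1 m[φ1→wind] = [8, 11]
r1 m[φ2→sun] = [6, 8]
r1 m[φ2→fog] = [4, 10]
r1 m[φ3→wind] = [13, 5]
r1 m[φ3→rain] = [10, 8]
r1 m[φ4→wind] = [10, 5]
r1 m[φ4→wet] = [6, 9]
r1 m[φ5→wind] = [3, 2]
r1 m[sun→φ0] = [1, 1]
r1 m[sun→φ2] = [1, 1]
r1 m[snow→φ1] = [1, 1]
r1 m[wind→φ0] = [1, 1]
r1 m[wind→φ1] = [1, 1]
r1 m[wind→φ3] = [1, 1]
r1 m[wind→φ4] = [1, 1]
r1 m[wind→φ5] = [1, 1]
r1 m[wet→φ4] = [1, 1]
r1 m[fog→φ2] = [1, 1]
r1 m[rain→φ3] = [1, 1]
r2 m[φ0→sun] = [8, 16]
r2 m[φ0→wind] = [10, 14]
r2 m[φ1→snow] = [7, 12]
r2 m[φ1→wind] = [8, 11]
r2 m[φ2→sun] = [6, 8]
r2 m[φ2→fog] = [4, 10]
r2 m[φ3→wind] = [13, 5]
r2 m[φ3→rain] = [10, 8]
r2 m[φ4→wind] = [10, 5]
r2 m[φ4→wet] = [6, 9]
r2 m[φ5→wind] = [3, 2]
r2 m[sun→φ0] = [6, 8]
r2 m[sun→φ2] = [8, 16]
r2 m[snow→φ1] = [1, 1]
r2 m[wind→φ0] = [3120, 550]
r2 m[wind→φ1] = [3900, 700]
r2 m[wind→φ3] = [2400, 1540]
r2 m[wind→φ4] = [3120, 1540]
r2 m[wind→φ5] = [10400, 3850]
r2 m[wet→φ4] = [1, 1]
r2 m[fog→φ2] = [1, 1]
r2 m[rain→φ3] = [1, 1]
r3 m[φ0→sun] = [9540, 29360]
r3 m[φ0→wind] = [76, 100]
r3 m[φ1→snow] = [17700, 21200]
r3 m[φ1→wind] = [8, 11]
r3 m[φ2→sun] = [6, 8]
r3 m[φ2→fog] = [56, 120]
r3 m[φ3→wind] = [13, 5]
r3 m[φ3→rain] = [23140, 15760]
r3 m[φ4→wind] = [10, 5]
r3 m[φ4→wet] = [12400, 26500]
r3 m[φ5→wind] = [3, 2]
r3 m[sun→φ0] = [6, 8]
r3 m[sun→φ2] = [8, 16]
r3 m[snow→φ1] = [1, 1]
r3 m[wind→φ0] = [3120, 550]
r3 m[wind→φ1] = [3900, 700]
r3 m[wind→φ3] = [2400, 1540]
r3 m[wind→φ4] = [3120, 1540]
r3 m[wind→φ5] = [10400, 3850]
r3 m[wet→φ4] = [1, 1]
r3 m[fog→φ2] = [1, 1]
r3 m[rain→φ3] = [1, 1]
r4 m[φ0→sun] = [9540, 29360]
r4 m[φ0→wind] = [76, 100]
r4 m[φ1→snow] = [17700, 21200]
r4 m[φ1→wind] = [8, 11]
r4 m[φ2→sun] = [6, 8]
r4 m[φ2→fog] = [56, 120]
r4 m[φ3→wind] = [13, 5]
r4 m[φ3→rain] = [23140, 15760]
r4 m[φ4→wind] = [10, 5]
r4 m[φ4→wet] = [12400, 26500]
r4 m[φ5→wind] = [3, 2]
r4 m[sun→φ0] = [6, 8]
r4 m[sun→φ2] = [9540, 29360]
r4 m[snow→φ1] = [1, 1]
r4 m[wind→φ0] = [3120, 550]
r4 m[wind→φ1] = [29640, 5000]
r4 m[wind→φ3] = [18240, 11000]
r4 m[wind→φ4] = [23712, 11000]
r4 m[wind→φ5] = [79040, 27500]
r4 m[wet→φ4] = [1, 1]
r4 m[fog→φ2] = [1, 1]
r4 m[rain→φ3] = [1, 1]
r5 m[φ0→sun] = [9540, 29360]
r5 m[φ0→wind] = [76, 100]
r5 m[φ1→snow] = [133560, 158560]
r5 m[φ1→wind] = [8, 11]
r5 m[φ2→sun] = [6, 8]
r5 m[φ2→fog] = [97620, 194500]
r5 m[φ3→wind] = [13, 5]
r5 m[φ3→rain] = [175160, 116960]
r5 m[φ4→wind] = [10, 5]
r5 m[φ4→wet] = [91424, 200696]
r5 m[φ5→wind] = [3, 2]
r5 m[sun→φ0] = [6, 8]
r5 m[sun→φ2] = [9540, 29360]
r5 m[snow→φ1] = [1, 1]
r5 m[wind→φ0] = [3120, 550]
r5 m[wind→φ1] = [29640, 5000]
r5 m[wind→φ3] = [18240, 11000]
r5 m[wind→φ4] = [23712, 11000]
r5 m[wind→φ5] = [79040, 27500]
r5 m[wet→φ4] = [1, 1]
r5 m[fog→φ2] = [1, 1]
r5 m[rain→φ3] = [1, 1]
r6 m[φ0→sun] = [9540, 29360]
r6 m[φ0→wind] = [76, 100]
r6 m[φ1→snow] = [133560, 158560]
r6 m[φ1→wind] = [8, 11]
r6 m[φ2→sun] = [6, 8]
r6 m[φ2→fog] = [97620, 194500]
r6 m[φ3→wind] = [13, 5]
r6 m[φ3→rain] = [175160, 116960]
r6 m[φ4→wind] = [10, 5]
r6 m[φ4→wet] = [91424, 200696]
r6 m[φ5→wind] = [3, 2]
r6 m[sun→φ0] = [6, 8]
r6 m[sun→φ2] = [9540, 29360]
r6 m[snow→φ1] = [1, 1]
r6 m[wind→φ0] = [3120, 550]
r6 m[wind→φ1] = [29640, 5000]
r6 m[wind→φ3] = [18240, 11000]
r6 m[wind→φ4] = [23712, 11000]
r6 m[wind→φ5] = [79040, 27500]
r6 m[wet→φ4] = [1, 1]
r6 m[fog→φ2] = [1, 1]
r6 m[rain→φ3] = [1, 1]
fixed point reached at round 6
b[sun] = ⊗ incoming = [57240, 234880]

b[sun] = [57240, 234880]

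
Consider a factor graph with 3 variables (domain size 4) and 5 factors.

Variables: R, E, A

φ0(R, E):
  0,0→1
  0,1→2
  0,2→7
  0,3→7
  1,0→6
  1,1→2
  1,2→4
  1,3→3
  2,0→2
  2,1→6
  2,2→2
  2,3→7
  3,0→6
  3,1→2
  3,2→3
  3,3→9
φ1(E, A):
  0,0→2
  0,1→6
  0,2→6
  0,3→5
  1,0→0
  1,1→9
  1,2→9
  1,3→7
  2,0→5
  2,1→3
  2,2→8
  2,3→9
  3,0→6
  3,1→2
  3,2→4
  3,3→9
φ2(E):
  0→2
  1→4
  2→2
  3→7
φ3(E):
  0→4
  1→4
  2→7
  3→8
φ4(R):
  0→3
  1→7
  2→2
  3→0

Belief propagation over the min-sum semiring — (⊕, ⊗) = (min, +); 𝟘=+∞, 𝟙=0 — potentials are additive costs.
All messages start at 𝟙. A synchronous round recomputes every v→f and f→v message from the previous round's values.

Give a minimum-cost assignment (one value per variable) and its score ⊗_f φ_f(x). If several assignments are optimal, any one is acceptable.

assignment: (R=3, E=1, A=0); score = 10

init: all messages = 𝟙 over 4 values
r1 m[φ0→R] = [1, 2, 2, 2]
r1 m[φ0→E] = [1, 2, 2, 3]
r1 m[φ1→E] = [2, 0, 3, 2]
r1 m[φ1→A] = [0, 2, 4, 5]
r1 m[φ2→E] = [2, 4, 2, 7]
r1 m[φ3→E] = [4, 4, 7, 8]
r1 m[φ4→R] = [3, 7, 2, 0]
r1 m[R→φ0] = [0, 0, 0, 0]
r1 m[R→φ4] = [0, 0, 0, 0]
r1 m[E→φ0] = [0, 0, 0, 0]
r1 m[E→φ1] = [0, 0, 0, 0]
r1 m[E→φ2] = [0, 0, 0, 0]
r1 m[E→φ3] = [0, 0, 0, 0]
r1 m[A→φ1] = [0, 0, 0, 0]
r2 m[φ0→R] = [1, 2, 2, 2]
r2 m[φ0→E] = [1, 2, 2, 3]
r2 m[φ1→E] = [2, 0, 3, 2]
r2 m[φ1→A] = [0, 2, 4, 5]
r2 m[φ2→E] = [2, 4, 2, 7]
r2 m[φ3→E] = [4, 4, 7, 8]
r2 m[φ4→R] = [3, 7, 2, 0]
r2 m[R→φ0] = [3, 7, 2, 0]
r2 m[R→φ4] = [1, 2, 2, 2]
r2 m[E→φ0] = [8, 8, 12, 17]
r2 m[E→φ1] = [7, 10, 11, 18]
r2 m[E→φ2] = [7, 6, 12, 13]
r2 m[E→φ3] = [5, 6, 7, 12]
r2 m[A→φ1] = [0, 0, 0, 0]
r3 m[φ0→R] = [9, 10, 10, 10]
r3 m[φ0→E] = [4, 2, 3, 9]
r3 m[φ1→E] = [2, 0, 3, 2]
r3 m[φ1→A] = [9, 13, 13, 12]
r3 m[φ2→E] = [2, 4, 2, 7]
r3 m[φ3→E] = [4, 4, 7, 8]
r3 m[φ4→R] = [3, 7, 2, 0]
r3 m[R→φ0] = [3, 7, 2, 0]
r3 m[R→φ4] = [1, 2, 2, 2]
r3 m[E→φ0] = [8, 8, 12, 17]
r3 m[E→φ1] = [7, 10, 11, 18]
r3 m[E→φ2] = [7, 6, 12, 13]
r3 m[E→φ3] = [5, 6, 7, 12]
r3 m[A→φ1] = [0, 0, 0, 0]
r4 m[φ0→R] = [9, 10, 10, 10]
r4 m[φ0→E] = [4, 2, 3, 9]
r4 m[φ1→E] = [2, 0, 3, 2]
r4 m[φ1→A] = [9, 13, 13, 12]
r4 m[φ2→E] = [2, 4, 2, 7]
r4 m[φ3→E] = [4, 4, 7, 8]
r4 m[φ4→R] = [3, 7, 2, 0]
r4 m[R→φ0] = [3, 7, 2, 0]
r4 m[R→φ4] = [9, 10, 10, 10]
r4 m[E→φ0] = [8, 8, 12, 17]
r4 m[E→φ1] = [10, 10, 12, 24]
r4 m[E→φ2] = [10, 6, 13, 19]
r4 m[E→φ3] = [8, 6, 8, 18]
r4 m[A→φ1] = [0, 0, 0, 0]
r5 m[φ0→R] = [9, 10, 10, 10]
r5 m[φ0→E] = [4, 2, 3, 9]
r5 m[φ1→E] = [2, 0, 3, 2]
r5 m[φ1→A] = [10, 15, 16, 15]
r5 m[φ2→E] = [2, 4, 2, 7]
r5 m[φ3→E] = [4, 4, 7, 8]
r5 m[φ4→R] = [3, 7, 2, 0]
r5 m[R→φ0] = [3, 7, 2, 0]
r5 m[R→φ4] = [9, 10, 10, 10]
r5 m[E→φ0] = [8, 8, 12, 17]
r5 m[E→φ1] = [10, 10, 12, 24]
r5 m[E→φ2] = [10, 6, 13, 19]
r5 m[E→φ3] = [8, 6, 8, 18]
r5 m[A→φ1] = [0, 0, 0, 0]
r6 m[φ0→R] = [9, 10, 10, 10]
r6 m[φ0→E] = [4, 2, 3, 9]
r6 m[φ1→E] = [2, 0, 3, 2]
r6 m[φ1→A] = [10, 15, 16, 15]
r6 m[φ2→E] = [2, 4, 2, 7]
r6 m[φ3→E] = [4, 4, 7, 8]
r6 m[φ4→R] = [3, 7, 2, 0]
r6 m[R→φ0] = [3, 7, 2, 0]
r6 m[R→φ4] = [9, 10, 10, 10]
r6 m[E→φ0] = [8, 8, 12, 17]
r6 m[E→φ1] = [10, 10, 12, 24]
r6 m[E→φ2] = [10, 6, 13, 19]
r6 m[E→φ3] = [8, 6, 8, 18]
r6 m[A→φ1] = [0, 0, 0, 0]
fixed point reached at round 6
traceback from R: (R=3, E=1, A=0), score=10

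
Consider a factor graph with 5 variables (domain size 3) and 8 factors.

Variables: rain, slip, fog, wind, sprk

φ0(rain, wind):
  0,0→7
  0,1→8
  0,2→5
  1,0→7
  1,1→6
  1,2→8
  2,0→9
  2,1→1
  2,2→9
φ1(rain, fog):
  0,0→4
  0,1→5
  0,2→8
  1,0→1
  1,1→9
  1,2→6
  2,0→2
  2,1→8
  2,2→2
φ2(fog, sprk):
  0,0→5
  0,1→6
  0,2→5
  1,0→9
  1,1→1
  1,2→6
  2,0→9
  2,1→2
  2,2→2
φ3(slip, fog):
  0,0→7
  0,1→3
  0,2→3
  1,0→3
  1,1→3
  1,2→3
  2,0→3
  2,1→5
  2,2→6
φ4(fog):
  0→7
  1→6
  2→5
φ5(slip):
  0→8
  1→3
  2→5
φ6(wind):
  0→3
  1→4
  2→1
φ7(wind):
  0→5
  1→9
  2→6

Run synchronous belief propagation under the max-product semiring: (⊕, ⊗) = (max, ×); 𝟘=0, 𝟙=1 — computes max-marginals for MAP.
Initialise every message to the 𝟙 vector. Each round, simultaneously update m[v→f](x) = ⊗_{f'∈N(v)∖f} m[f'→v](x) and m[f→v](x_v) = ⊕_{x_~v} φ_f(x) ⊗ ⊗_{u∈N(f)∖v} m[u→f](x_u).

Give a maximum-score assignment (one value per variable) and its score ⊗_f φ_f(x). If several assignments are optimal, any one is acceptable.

assignment: (rain=0, slip=2, fog=2, wind=1, sprk=0); score = 3110400

init: all messages = 𝟙 over 3 values
r1 m[φ0→rain] = [8, 8, 9]
r1 m[φ0→wind] = [9, 8, 9]
r1 m[φ1→rain] = [8, 9, 8]
r1 m[φ1→fog] = [4, 9, 8]
r1 m[φ2→fog] = [6, 9, 9]
r1 m[φ2→sprk] = [9, 6, 6]
r1 m[φ3→slip] = [7, 3, 6]
r1 m[φ3→fog] = [7, 5, 6]
r1 m[φ4→fog] = [7, 6, 5]
r1 m[φ5→slip] = [8, 3, 5]
r1 m[φ6→wind] = [3, 4, 1]
r1 m[φ7→wind] = [5, 9, 6]
r1 m[rain→φ0] = [1, 1, 1]
r1 m[rain→φ1] = [1, 1, 1]
r1 m[slip→φ3] = [1, 1, 1]
r1 m[slip→φ5] = [1, 1, 1]
r1 m[fog→φ1] = [1, 1, 1]
r1 m[fog→φ2] = [1, 1, 1]
r1 m[fog→φ3] = [1, 1, 1]
r1 m[fog→φ4] = [1, 1, 1]
r1 m[wind→φ0] = [1, 1, 1]
r1 m[wind→φ6] = [1, 1, 1]
r1 m[wind→φ7] = [1, 1, 1]
r1 m[sprk→φ2] = [1, 1, 1]
r2 m[φ0→rain] = [8, 8, 9]
r2 m[φ0→wind] = [9, 8, 9]
r2 m[φ1→rain] = [8, 9, 8]
r2 m[φ1→fog] = [4, 9, 8]
r2 m[φ2→fog] = [6, 9, 9]
r2 m[φ2→sprk] = [9, 6, 6]
r2 m[φ3→slip] = [7, 3, 6]
r2 m[φ3→fog] = [7, 5, 6]
r2 m[φ4→fog] = [7, 6, 5]
r2 m[φ5→slip] = [8, 3, 5]
r2 m[φ6→wind] = [3, 4, 1]
r2 m[φ7→wind] = [5, 9, 6]
r2 m[rain→φ0] = [8, 9, 8]
r2 m[rain→φ1] = [8, 8, 9]
r2 m[slip→φ3] = [8, 3, 5]
r2 m[slip→φ5] = [7, 3, 6]
r2 m[fog→φ1] = [294, 270, 270]
r2 m[fog→φ2] = [196, 270, 240]
r2 m[fog→φ3] = [168, 486, 360]
r2 m[fog→φ4] = [168, 405, 432]
r2 m[wind→φ0] = [15, 36, 6]
r2 m[wind→φ6] = [45, 72, 54]
r2 m[wind→φ7] = [27, 32, 9]
r2 m[sprk→φ2] = [1, 1, 1]
r3 m[φ0→rain] = [288, 216, 135]
r3 m[φ0→wind] = [72, 64, 72]
r3 m[φ1→rain] = [2160, 2430, 2160]
r3 m[φ1→fog] = [32, 72, 64]
r3 m[φ2→fog] = [6, 9, 9]
r3 m[φ2→sprk] = [2430, 1176, 1620]
r3 m[φ3→slip] = [1458, 1458, 2430]
r3 m[φ3→fog] = [56, 25, 30]
r3 m[φ4→fog] = [7, 6, 5]
r3 m[φ5→slip] = [8, 3, 5]
r3 m[φ6→wind] = [3, 4, 1]
r3 m[φ7→wind] = [5, 9, 6]
r3 m[rain→φ0] = [8, 9, 8]
r3 m[rain→φ1] = [8, 8, 9]
r3 m[slip→φ3] = [8, 3, 5]
r3 m[slip→φ5] = [7, 3, 6]
r3 m[fog→φ1] = [294, 270, 270]
r3 m[fog→φ2] = [196, 270, 240]
r3 m[fog→φ3] = [168, 486, 360]
r3 m[fog→φ4] = [168, 405, 432]
r3 m[wind→φ0] = [15, 36, 6]
r3 m[wind→φ6] = [45, 72, 54]
r3 m[wind→φ7] = [27, 32, 9]
r3 m[sprk→φ2] = [1, 1, 1]
r4 m[φ0→rain] = [288, 216, 135]
r4 m[φ0→wind] = [72, 64, 72]
r4 m[φ1→rain] = [2160, 2430, 2160]
r4 m[φ1→fog] = [32, 72, 64]
r4 m[φ2→fog] = [6, 9, 9]
r4 m[φ2→sprk] = [2430, 1176, 1620]
r4 m[φ3→slip] = [1458, 1458, 2430]
r4 m[φ3→fog] = [56, 25, 30]
r4 m[φ4→fog] = [7, 6, 5]
r4 m[φ5→slip] = [8, 3, 5]
r4 m[φ6→wind] = [3, 4, 1]
r4 m[φ7→wind] = [5, 9, 6]
r4 m[rain→φ0] = [2160, 2430, 2160]
r4 m[rain→φ1] = [288, 216, 135]
r4 m[slip→φ3] = [8, 3, 5]
r4 m[slip→φ5] = [1458, 1458, 2430]
r4 m[fog→φ1] = [2352, 1350, 1350]
r4 m[fog→φ2] = [12544, 10800, 9600]
r4 m[fog→φ3] = [1344, 3888, 2880]
r4 m[fog→φ4] = [10752, 16200, 17280]
r4 m[wind→φ0] = [15, 36, 6]
r4 m[wind→φ6] = [360, 576, 432]
r4 m[wind→φ7] = [216, 256, 72]
r4 m[sprk→φ2] = [1, 1, 1]
r5 m[φ0→rain] = [288, 216, 135]
r5 m[φ0→wind] = [19440, 17280, 19440]
r5 m[φ1→rain] = [10800, 12150, 10800]
r5 m[φ1→fog] = [1152, 1944, 2304]
r5 m[φ2→fog] = [6, 9, 9]
r5 m[φ2→sprk] = [97200, 75264, 64800]
r5 m[φ3→slip] = [11664, 11664, 19440]
r5 m[φ3→fog] = [56, 25, 30]
r5 m[φ4→fog] = [7, 6, 5]
r5 m[φ5→slip] = [8, 3, 5]
r5 m[φ6→wind] = [3, 4, 1]
r5 m[φ7→wind] = [5, 9, 6]
r5 m[rain→φ0] = [2160, 2430, 2160]
r5 m[rain→φ1] = [288, 216, 135]
r5 m[slip→φ3] = [8, 3, 5]
r5 m[slip→φ5] = [1458, 1458, 2430]
r5 m[fog→φ1] = [2352, 1350, 1350]
r5 m[fog→φ2] = [12544, 10800, 9600]
r5 m[fog→φ3] = [1344, 3888, 2880]
r5 m[fog→φ4] = [10752, 16200, 17280]
r5 m[wind→φ0] = [15, 36, 6]
r5 m[wind→φ6] = [360, 576, 432]
r5 m[wind→φ7] = [216, 256, 72]
r5 m[sprk→φ2] = [1, 1, 1]
r6 m[φ0→rain] = [288, 216, 135]
r6 m[φ0→wind] = [19440, 17280, 19440]
r6 m[φ1→rain] = [10800, 12150, 10800]
r6 m[φ1→fog] = [1152, 1944, 2304]
r6 m[φ2→fog] = [6, 9, 9]
r6 m[φ2→sprk] = [97200, 75264, 64800]
r6 m[φ3→slip] = [11664, 11664, 19440]
r6 m[φ3→fog] = [56, 25, 30]
r6 m[φ4→fog] = [7, 6, 5]
r6 m[φ5→slip] = [8, 3, 5]
r6 m[φ6→wind] = [3, 4, 1]
r6 m[φ7→wind] = [5, 9, 6]
r6 m[rain→φ0] = [10800, 12150, 10800]
r6 m[rain→φ1] = [288, 216, 135]
r6 m[slip→φ3] = [8, 3, 5]
r6 m[slip→φ5] = [11664, 11664, 19440]
r6 m[fog→φ1] = [2352, 1350, 1350]
r6 m[fog→φ2] = [451584, 291600, 345600]
r6 m[fog→φ3] = [48384, 104976, 103680]
r6 m[fog→φ4] = [387072, 437400, 622080]
r6 m[wind→φ0] = [15, 36, 6]
r6 m[wind→φ6] = [97200, 155520, 116640]
r6 m[wind→φ7] = [58320, 69120, 19440]
r6 m[sprk→φ2] = [1, 1, 1]
r7 m[φ0→rain] = [288, 216, 135]
r7 m[φ0→wind] = [97200, 86400, 97200]
r7 m[φ1→rain] = [10800, 12150, 10800]
r7 m[φ1→fog] = [1152, 1944, 2304]
r7 m[φ2→fog] = [6, 9, 9]
r7 m[φ2→sprk] = [3110400, 2709504, 2257920]
r7 m[φ3→slip] = [338688, 314928, 622080]
r7 m[φ3→fog] = [56, 25, 30]
r7 m[φ4→fog] = [7, 6, 5]
r7 m[φ5→slip] = [8, 3, 5]
r7 m[φ6→wind] = [3, 4, 1]
r7 m[φ7→wind] = [5, 9, 6]
r7 m[rain→φ0] = [10800, 12150, 10800]
r7 m[rain→φ1] = [288, 216, 135]
r7 m[slip→φ3] = [8, 3, 5]
r7 m[slip→φ5] = [11664, 11664, 19440]
r7 m[fog→φ1] = [2352, 1350, 1350]
r7 m[fog→φ2] = [451584, 291600, 345600]
r7 m[fog→φ3] = [48384, 104976, 103680]
r7 m[fog→φ4] = [387072, 437400, 622080]
r7 m[wind→φ0] = [15, 36, 6]
r7 m[wind→φ6] = [97200, 155520, 116640]
r7 m[wind→φ7] = [58320, 69120, 19440]
r7 m[sprk→φ2] = [1, 1, 1]
r8 m[φ0→rain] = [288, 216, 135]
r8 m[φ0→wind] = [97200, 86400, 97200]
r8 m[φ1→rain] = [10800, 12150, 10800]
r8 m[φ1→fog] = [1152, 1944, 2304]
r8 m[φ2→fog] = [6, 9, 9]
r8 m[φ2→sprk] = [3110400, 2709504, 2257920]
r8 m[φ3→slip] = [338688, 314928, 622080]
r8 m[φ3→fog] = [56, 25, 30]
r8 m[φ4→fog] = [7, 6, 5]
r8 m[φ5→slip] = [8, 3, 5]
r8 m[φ6→wind] = [3, 4, 1]
r8 m[φ7→wind] = [5, 9, 6]
r8 m[rain→φ0] = [10800, 12150, 10800]
r8 m[rain→φ1] = [288, 216, 135]
r8 m[slip→φ3] = [8, 3, 5]
r8 m[slip→φ5] = [338688, 314928, 622080]
r8 m[fog→φ1] = [2352, 1350, 1350]
r8 m[fog→φ2] = [451584, 291600, 345600]
r8 m[fog→φ3] = [48384, 104976, 103680]
r8 m[fog→φ4] = [387072, 437400, 622080]
r8 m[wind→φ0] = [15, 36, 6]
r8 m[wind→φ6] = [486000, 777600, 583200]
r8 m[wind→φ7] = [291600, 345600, 97200]
r8 m[sprk→φ2] = [1, 1, 1]
r9 m[φ0→rain] = [288, 216, 135]
r9 m[φ0→wind] = [97200, 86400, 97200]
r9 m[φ1→rain] = [10800, 12150, 10800]
r9 m[φ1→fog] = [1152, 1944, 2304]
r9 m[φ2→fog] = [6, 9, 9]
r9 m[φ2→sprk] = [3110400, 2709504, 2257920]
r9 m[φ3→slip] = [338688, 314928, 622080]
r9 m[φ3→fog] = [56, 25, 30]
r9 m[φ4→fog] = [7, 6, 5]
r9 m[φ5→slip] = [8, 3, 5]
r9 m[φ6→wind] = [3, 4, 1]
r9 m[φ7→wind] = [5, 9, 6]
r9 m[rain→φ0] = [10800, 12150, 10800]
r9 m[rain→φ1] = [288, 216, 135]
r9 m[slip→φ3] = [8, 3, 5]
r9 m[slip→φ5] = [338688, 314928, 622080]
r9 m[fog→φ1] = [2352, 1350, 1350]
r9 m[fog→φ2] = [451584, 291600, 345600]
r9 m[fog→φ3] = [48384, 104976, 103680]
r9 m[fog→φ4] = [387072, 437400, 622080]
r9 m[wind→φ0] = [15, 36, 6]
r9 m[wind→φ6] = [486000, 777600, 583200]
r9 m[wind→φ7] = [291600, 345600, 97200]
r9 m[sprk→φ2] = [1, 1, 1]
fixed point reached at round 9
traceback from rain: (rain=0, slip=2, fog=2, wind=1, sprk=0), score=3110400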